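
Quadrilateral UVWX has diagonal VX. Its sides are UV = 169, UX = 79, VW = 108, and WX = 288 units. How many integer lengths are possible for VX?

67

From triangle UVX: 90 < VX < 248.
From triangle WVX: 180 < VX < 396.
Intersection: 180 < VX < 248, so integers 181 through 247: 67 values.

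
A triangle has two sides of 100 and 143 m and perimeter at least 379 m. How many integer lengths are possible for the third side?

Triangle inequality: 43 < x < 243. Perimeter ≥ 379 gives x ≥ 379 − 100 − 143 = 136.
So 136 ≤ x < 243; integers 136 through 242: 107 values.

107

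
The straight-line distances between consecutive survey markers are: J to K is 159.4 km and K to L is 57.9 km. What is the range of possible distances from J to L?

By the triangle inequality, |159.4 − 57.9| ≤ JL ≤ 159.4 + 57.9.

101.5 ≤ JL ≤ 217.3 km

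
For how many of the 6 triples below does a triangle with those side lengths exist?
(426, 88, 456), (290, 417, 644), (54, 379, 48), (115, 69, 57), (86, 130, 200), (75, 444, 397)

(88,426,456): 88+426 > 456 → valid
(290,417,644): 290+417 > 644 → valid
(48,54,379): 48+54 ≤ 379 → not valid
(57,69,115): 57+69 > 115 → valid
(86,130,200): 86+130 > 200 → valid
(75,397,444): 75+397 > 444 → valid
5 of the 6 triples form a triangle.

5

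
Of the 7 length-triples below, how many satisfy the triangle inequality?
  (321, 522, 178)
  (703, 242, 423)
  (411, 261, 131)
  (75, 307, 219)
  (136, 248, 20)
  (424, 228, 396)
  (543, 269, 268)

1

(178,321,522): 178+321 ≤ 522 → not valid
(242,423,703): 242+423 ≤ 703 → not valid
(131,261,411): 131+261 ≤ 411 → not valid
(75,219,307): 75+219 ≤ 307 → not valid
(20,136,248): 20+136 ≤ 248 → not valid
(228,396,424): 228+396 > 424 → valid
(268,269,543): 268+269 ≤ 543 → not valid
1 of the 7 triples forms a triangle.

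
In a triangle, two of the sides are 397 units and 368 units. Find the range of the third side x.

By the triangle inequality, x must be less than 397 + 368 = 765 and greater than |397 − 368| = 29.

29 < x < 765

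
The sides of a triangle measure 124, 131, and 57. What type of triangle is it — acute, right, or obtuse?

Compare the square of the longest side to the sum of squares of the other two: 57² + 124² = 18625 > 17161 = 131².

acute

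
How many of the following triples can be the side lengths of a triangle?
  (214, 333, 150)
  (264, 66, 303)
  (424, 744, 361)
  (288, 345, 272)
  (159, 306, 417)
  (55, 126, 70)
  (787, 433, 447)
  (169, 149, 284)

7

(150,214,333): 150+214 > 333 → valid
(66,264,303): 66+264 > 303 → valid
(361,424,744): 361+424 > 744 → valid
(272,288,345): 272+288 > 345 → valid
(159,306,417): 159+306 > 417 → valid
(55,70,126): 55+70 ≤ 126 → not valid
(433,447,787): 433+447 > 787 → valid
(149,169,284): 149+169 > 284 → valid
7 of the 8 triples form a triangle.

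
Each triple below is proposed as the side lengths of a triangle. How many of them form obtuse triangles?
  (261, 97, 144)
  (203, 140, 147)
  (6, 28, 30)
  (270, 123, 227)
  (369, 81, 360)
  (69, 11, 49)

2

(261,97,144): 97+144 ≤ 261, not a triangle
(203,140,147): 140²+147² = 41209 = 203² → right
(6,28,30): 6²+28² = 820 < 900 = 30² → obtuse
(270,123,227): 123²+227² = 66658 < 72900 = 270² → obtuse
(369,81,360): 81²+360² = 136161 = 369² → right
(69,11,49): 11+49 ≤ 69, not a triangle
2 of the 6 are obtuse.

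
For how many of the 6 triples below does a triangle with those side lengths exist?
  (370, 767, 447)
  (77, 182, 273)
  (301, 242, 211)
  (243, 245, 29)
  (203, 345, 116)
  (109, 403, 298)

(370,447,767): 370+447 > 767 → valid
(77,182,273): 77+182 ≤ 273 → not valid
(211,242,301): 211+242 > 301 → valid
(29,243,245): 29+243 > 245 → valid
(116,203,345): 116+203 ≤ 345 → not valid
(109,298,403): 109+298 > 403 → valid
4 of the 6 triples form a triangle.

4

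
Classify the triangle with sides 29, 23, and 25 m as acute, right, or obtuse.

acute

Compare the square of the longest side to the sum of squares of the other two: 23² + 25² = 1154 > 841 = 29².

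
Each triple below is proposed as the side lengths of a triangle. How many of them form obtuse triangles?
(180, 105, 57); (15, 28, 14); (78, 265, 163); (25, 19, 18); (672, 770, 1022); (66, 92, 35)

(180,105,57): 57+105 ≤ 180, not a triangle
(15,28,14): 14²+15² = 421 < 784 = 28² → obtuse
(78,265,163): 78+163 ≤ 265, not a triangle
(25,19,18): 18²+19² = 685 > 625 = 25² → acute
(672,770,1022): 672²+770² = 1044484 = 1022² → right
(66,92,35): 35²+66² = 5581 < 8464 = 92² → obtuse
2 of the 6 are obtuse.

2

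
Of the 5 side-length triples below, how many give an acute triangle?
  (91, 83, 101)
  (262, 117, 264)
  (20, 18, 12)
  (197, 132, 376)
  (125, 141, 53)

3

(91,83,101): 83²+91² = 15170 > 10201 = 101² → acute
(262,117,264): 117²+262² = 82333 > 69696 = 264² → acute
(20,18,12): 12²+18² = 468 > 400 = 20² → acute
(197,132,376): 132+197 ≤ 376, not a triangle
(125,141,53): 53²+125² = 18434 < 19881 = 141² → obtuse
3 of the 5 are acute.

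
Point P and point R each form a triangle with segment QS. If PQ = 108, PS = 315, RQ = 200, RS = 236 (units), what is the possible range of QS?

From triangle PQS: |108 − 315| < QS < 108 + 315, i.e. 207 < QS < 423.
From triangle RQS: 36 < QS < 436.
Both must hold, so QS lies in the intersection.

207 < QS < 423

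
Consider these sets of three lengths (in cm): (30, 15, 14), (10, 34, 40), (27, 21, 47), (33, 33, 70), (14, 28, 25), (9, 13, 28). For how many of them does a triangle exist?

(14,15,30): 14+15 ≤ 30 → not valid
(10,34,40): 10+34 > 40 → valid
(21,27,47): 21+27 > 47 → valid
(33,33,70): 33+33 ≤ 70 → not valid
(14,25,28): 14+25 > 28 → valid
(9,13,28): 9+13 ≤ 28 → not valid
3 of the 6 triples form a triangle.

3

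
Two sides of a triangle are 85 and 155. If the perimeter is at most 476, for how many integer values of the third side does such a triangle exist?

Triangle inequality: 70 < x < 240. Perimeter ≤ 476 gives x ≤ 476 − 85 − 155 = 236.
So 70 < x ≤ 236; integers 71 through 236: 166 values.

166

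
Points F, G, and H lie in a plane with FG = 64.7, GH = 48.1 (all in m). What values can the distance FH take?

16.6 ≤ FH ≤ 112.8 m

By the triangle inequality, |64.7 − 48.1| ≤ FH ≤ 64.7 + 48.1.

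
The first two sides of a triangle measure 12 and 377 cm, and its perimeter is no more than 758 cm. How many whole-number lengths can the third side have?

4

Triangle inequality: 365 < x < 389. Perimeter ≤ 758 gives x ≤ 758 − 12 − 377 = 369.
So 365 < x ≤ 369; integers 366 through 369: 4 values.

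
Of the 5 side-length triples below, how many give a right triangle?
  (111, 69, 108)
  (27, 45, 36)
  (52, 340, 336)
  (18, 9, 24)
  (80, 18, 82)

3

(111,69,108): 69²+108² = 16425 > 12321 = 111² → acute
(27,45,36): 27²+36² = 2025 = 45² → right
(52,340,336): 52²+336² = 115600 = 340² → right
(18,9,24): 9²+18² = 405 < 576 = 24² → obtuse
(80,18,82): 18²+80² = 6724 = 82² → right
3 of the 5 are right.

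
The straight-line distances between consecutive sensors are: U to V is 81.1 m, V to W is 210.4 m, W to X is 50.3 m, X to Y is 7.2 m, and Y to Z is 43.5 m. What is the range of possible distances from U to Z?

28.3 ≤ UZ ≤ 392.5 m

The maximum is all hops collinear in one direction: 81.1 + 210.4 + 50.3 + 7.2 + 43.5 = 392.5.
The longest hop is 210.4; the others sum to 182.1. Folding the others back against it leaves at least 210.4 − 182.1 = 28.3.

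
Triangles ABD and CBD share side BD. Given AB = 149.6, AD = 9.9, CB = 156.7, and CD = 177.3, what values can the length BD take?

139.7 < BD < 159.5

From triangle ABD: |149.6 − 9.9| < BD < 149.6 + 9.9, i.e. 139.7 < BD < 159.5.
From triangle CBD: 20.6 < BD < 334.0.
Both must hold, so BD lies in the intersection.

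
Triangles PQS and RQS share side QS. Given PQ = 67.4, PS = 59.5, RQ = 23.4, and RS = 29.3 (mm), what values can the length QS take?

From triangle PQS: |67.4 − 59.5| < QS < 67.4 + 59.5, i.e. 7.9 < QS < 126.9.
From triangle RQS: 5.9 < QS < 52.7.
Both must hold, so QS lies in the intersection.

7.9 < QS < 52.7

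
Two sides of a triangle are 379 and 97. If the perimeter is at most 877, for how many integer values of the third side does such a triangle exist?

Triangle inequality: 282 < x < 476. Perimeter ≤ 877 gives x ≤ 877 − 379 − 97 = 401.
So 282 < x ≤ 401; integers 283 through 401: 119 values.

119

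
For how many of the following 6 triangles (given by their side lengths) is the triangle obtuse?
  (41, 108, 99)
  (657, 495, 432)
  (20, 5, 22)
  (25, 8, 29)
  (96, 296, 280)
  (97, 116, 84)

(41,108,99): 41²+99² = 11482 < 11664 = 108² → obtuse
(657,495,432): 432²+495² = 431649 = 657² → right
(20,5,22): 5²+20² = 425 < 484 = 22² → obtuse
(25,8,29): 8²+25² = 689 < 841 = 29² → obtuse
(96,296,280): 96²+280² = 87616 = 296² → right
(97,116,84): 84²+97² = 16465 > 13456 = 116² → acute
3 of the 6 are obtuse.

3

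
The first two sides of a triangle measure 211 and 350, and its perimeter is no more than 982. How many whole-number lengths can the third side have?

282

Triangle inequality: 139 < x < 561. Perimeter ≤ 982 gives x ≤ 982 − 211 − 350 = 421.
So 139 < x ≤ 421; integers 140 through 421: 282 values.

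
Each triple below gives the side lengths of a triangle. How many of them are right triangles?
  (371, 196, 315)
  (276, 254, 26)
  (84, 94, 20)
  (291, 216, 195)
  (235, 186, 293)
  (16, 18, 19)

(371,196,315): 196²+315² = 137641 = 371² → right
(276,254,26): 26²+254² = 65192 < 76176 = 276² → obtuse
(84,94,20): 20²+84² = 7456 < 8836 = 94² → obtuse
(291,216,195): 195²+216² = 84681 = 291² → right
(235,186,293): 186²+235² = 89821 > 85849 = 293² → acute
(16,18,19): 16²+18² = 580 > 361 = 19² → acute
2 of the 6 are right.

2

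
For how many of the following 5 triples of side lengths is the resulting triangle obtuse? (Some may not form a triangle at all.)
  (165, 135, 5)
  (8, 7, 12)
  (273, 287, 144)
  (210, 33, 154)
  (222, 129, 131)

2

(165,135,5): 5+135 ≤ 165, not a triangle
(8,7,12): 7²+8² = 113 < 144 = 12² → obtuse
(273,287,144): 144²+273² = 95265 > 82369 = 287² → acute
(210,33,154): 33+154 ≤ 210, not a triangle
(222,129,131): 129²+131² = 33802 < 49284 = 222² → obtuse
2 of the 5 are obtuse.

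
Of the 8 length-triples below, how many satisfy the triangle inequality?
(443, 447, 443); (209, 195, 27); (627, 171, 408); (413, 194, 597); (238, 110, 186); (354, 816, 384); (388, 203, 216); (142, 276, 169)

(443,443,447): 443+443 > 447 → valid
(27,195,209): 27+195 > 209 → valid
(171,408,627): 171+408 ≤ 627 → not valid
(194,413,597): 194+413 > 597 → valid
(110,186,238): 110+186 > 238 → valid
(354,384,816): 354+384 ≤ 816 → not valid
(203,216,388): 203+216 > 388 → valid
(142,169,276): 142+169 > 276 → valid
6 of the 8 triples form a triangle.

6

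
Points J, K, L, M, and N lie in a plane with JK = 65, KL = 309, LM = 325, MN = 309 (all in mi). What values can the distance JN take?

0 ≤ JN ≤ 1008 mi

The maximum is all hops collinear in one direction: 65 + 309 + 325 + 309 = 1008.
The longest hop is 325; the others sum to 683. Since 325 ≤ 683, the path can fold back on itself completely, so the minimum distance is 0.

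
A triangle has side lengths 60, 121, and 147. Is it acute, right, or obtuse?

obtuse

Compare the square of the longest side to the sum of squares of the other two: 60² + 121² = 18241 < 21609 = 147².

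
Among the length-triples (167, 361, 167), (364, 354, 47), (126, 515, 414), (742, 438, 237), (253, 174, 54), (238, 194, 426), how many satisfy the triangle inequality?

(167,167,361): 167+167 ≤ 361 → not valid
(47,354,364): 47+354 > 364 → valid
(126,414,515): 126+414 > 515 → valid
(237,438,742): 237+438 ≤ 742 → not valid
(54,174,253): 54+174 ≤ 253 → not valid
(194,238,426): 194+238 > 426 → valid
3 of the 6 triples form a triangle.

3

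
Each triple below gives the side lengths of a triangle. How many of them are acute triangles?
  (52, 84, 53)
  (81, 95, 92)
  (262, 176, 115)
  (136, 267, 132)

(52,84,53): 52²+53² = 5513 < 7056 = 84² → obtuse
(81,95,92): 81²+92² = 15025 > 9025 = 95² → acute
(262,176,115): 115²+176² = 44201 < 68644 = 262² → obtuse
(136,267,132): 132²+136² = 35920 < 71289 = 267² → obtuse
1 of the 4 is acute.

1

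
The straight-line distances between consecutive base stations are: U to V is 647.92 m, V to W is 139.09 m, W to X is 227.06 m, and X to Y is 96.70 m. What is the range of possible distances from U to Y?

185.07 ≤ UY ≤ 1110.77 m

The maximum is all hops collinear in one direction: 647.92 + 139.09 + 227.06 + 96.70 = 1110.77.
The longest hop is 647.92; the others sum to 462.85. Folding the others back against it leaves at least 647.92 − 462.85 = 185.07.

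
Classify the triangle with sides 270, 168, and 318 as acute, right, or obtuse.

Compare the square of the longest side to the sum of squares of the other two: 168² + 270² = 101124 = 318².

right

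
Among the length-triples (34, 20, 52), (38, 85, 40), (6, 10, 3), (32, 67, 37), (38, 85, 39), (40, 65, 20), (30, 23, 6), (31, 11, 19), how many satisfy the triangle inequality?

2

(20,34,52): 20+34 > 52 → valid
(38,40,85): 38+40 ≤ 85 → not valid
(3,6,10): 3+6 ≤ 10 → not valid
(32,37,67): 32+37 > 67 → valid
(38,39,85): 38+39 ≤ 85 → not valid
(20,40,65): 20+40 ≤ 65 → not valid
(6,23,30): 6+23 ≤ 30 → not valid
(11,19,31): 11+19 ≤ 31 → not valid
2 of the 8 triples form a triangle.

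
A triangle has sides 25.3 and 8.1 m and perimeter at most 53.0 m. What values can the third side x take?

17.2 < x ≤ 19.6 m

Triangle inequality alone gives 17.2 < x < 33.4.
The perimeter condition gives x ≤ 53.0 − 25.3 − 8.1 = 19.6.
Intersecting the two: 17.2 < x ≤ 19.6.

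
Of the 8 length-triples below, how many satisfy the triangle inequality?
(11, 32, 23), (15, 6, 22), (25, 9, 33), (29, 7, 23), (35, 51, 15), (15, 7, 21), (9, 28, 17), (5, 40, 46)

(11,23,32): 11+23 > 32 → valid
(6,15,22): 6+15 ≤ 22 → not valid
(9,25,33): 9+25 > 33 → valid
(7,23,29): 7+23 > 29 → valid
(15,35,51): 15+35 ≤ 51 → not valid
(7,15,21): 7+15 > 21 → valid
(9,17,28): 9+17 ≤ 28 → not valid
(5,40,46): 5+40 ≤ 46 → not valid
4 of the 8 triples form a triangle.

4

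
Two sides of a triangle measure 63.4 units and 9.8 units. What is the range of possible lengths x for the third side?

By the triangle inequality, x must be less than 63.4 + 9.8 = 73.2 and greater than |63.4 − 9.8| = 53.6.

53.6 < x < 73.2 (units)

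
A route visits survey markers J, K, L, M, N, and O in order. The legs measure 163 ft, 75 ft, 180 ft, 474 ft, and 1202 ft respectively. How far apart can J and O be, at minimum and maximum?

310 ≤ JO ≤ 2094 ft

The maximum is all hops collinear in one direction: 163 + 75 + 180 + 474 + 1202 = 2094.
The longest hop is 1202; the others sum to 892. Folding the others back against it leaves at least 1202 − 892 = 310.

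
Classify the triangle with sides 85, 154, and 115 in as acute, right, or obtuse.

Compare the square of the longest side to the sum of squares of the other two: 85² + 115² = 20450 < 23716 = 154².

obtuse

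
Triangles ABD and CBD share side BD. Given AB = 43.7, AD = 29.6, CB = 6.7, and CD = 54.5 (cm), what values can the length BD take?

47.8 < BD < 61.2

From triangle ABD: |43.7 − 29.6| < BD < 43.7 + 29.6, i.e. 14.1 < BD < 73.3.
From triangle CBD: 47.8 < BD < 61.2.
Both must hold, so BD lies in the intersection.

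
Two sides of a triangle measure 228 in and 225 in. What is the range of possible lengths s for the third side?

By the triangle inequality, s must be less than 228 + 225 = 453 and greater than |228 − 225| = 3.

3 < s < 453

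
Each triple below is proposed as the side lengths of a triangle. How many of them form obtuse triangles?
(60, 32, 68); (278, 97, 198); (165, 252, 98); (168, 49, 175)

2

(60,32,68): 32²+60² = 4624 = 68² → right
(278,97,198): 97²+198² = 48613 < 77284 = 278² → obtuse
(165,252,98): 98²+165² = 36829 < 63504 = 252² → obtuse
(168,49,175): 49²+168² = 30625 = 175² → right
2 of the 4 are obtuse.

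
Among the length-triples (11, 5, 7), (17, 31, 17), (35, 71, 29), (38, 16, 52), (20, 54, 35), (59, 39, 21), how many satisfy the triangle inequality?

5

(5,7,11): 5+7 > 11 → valid
(17,17,31): 17+17 > 31 → valid
(29,35,71): 29+35 ≤ 71 → not valid
(16,38,52): 16+38 > 52 → valid
(20,35,54): 20+35 > 54 → valid
(21,39,59): 21+39 > 59 → valid
5 of the 6 triples form a triangle.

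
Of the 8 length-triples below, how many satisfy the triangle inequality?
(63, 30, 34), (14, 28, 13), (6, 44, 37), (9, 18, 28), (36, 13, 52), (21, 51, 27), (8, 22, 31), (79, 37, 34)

1

(30,34,63): 30+34 > 63 → valid
(13,14,28): 13+14 ≤ 28 → not valid
(6,37,44): 6+37 ≤ 44 → not valid
(9,18,28): 9+18 ≤ 28 → not valid
(13,36,52): 13+36 ≤ 52 → not valid
(21,27,51): 21+27 ≤ 51 → not valid
(8,22,31): 8+22 ≤ 31 → not valid
(34,37,79): 34+37 ≤ 79 → not valid
1 of the 8 triples forms a triangle.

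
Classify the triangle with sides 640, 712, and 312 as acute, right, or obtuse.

right

Compare the square of the longest side to the sum of squares of the other two: 312² + 640² = 506944 = 712².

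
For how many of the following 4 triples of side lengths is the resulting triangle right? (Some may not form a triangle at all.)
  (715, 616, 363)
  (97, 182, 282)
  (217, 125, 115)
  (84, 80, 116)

(715,616,363): 363²+616² = 511225 = 715² → right
(97,182,282): 97+182 ≤ 282, not a triangle
(217,125,115): 115²+125² = 28850 < 47089 = 217² → obtuse
(84,80,116): 80²+84² = 13456 = 116² → right
2 of the 4 are right.

2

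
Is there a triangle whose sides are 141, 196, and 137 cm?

Yes

The longest side is 196, and the other two sum to 278.
Since 278 > 196, the triangle inequality holds.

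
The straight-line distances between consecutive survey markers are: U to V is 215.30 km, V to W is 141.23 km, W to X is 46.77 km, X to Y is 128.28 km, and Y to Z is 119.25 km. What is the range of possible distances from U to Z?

0 ≤ UZ ≤ 650.83 km

The maximum is all hops collinear in one direction: 215.30 + 141.23 + 46.77 + 128.28 + 119.25 = 650.83.
The longest hop is 215.30; the others sum to 435.53. Since 215.30 ≤ 435.53, the path can fold back on itself completely, so the minimum distance is 0.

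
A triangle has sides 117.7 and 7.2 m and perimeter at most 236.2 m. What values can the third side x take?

Triangle inequality alone gives 110.5 < x < 124.9.
The perimeter condition gives x ≤ 236.2 − 117.7 − 7.2 = 111.3.
Intersecting the two: 110.5 < x ≤ 111.3.

110.5 < x ≤ 111.3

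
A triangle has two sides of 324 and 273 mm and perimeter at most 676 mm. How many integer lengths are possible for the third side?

Triangle inequality: 51 < x < 597. Perimeter ≤ 676 gives x ≤ 676 − 324 − 273 = 79.
So 51 < x ≤ 79; integers 52 through 79: 28 values.

28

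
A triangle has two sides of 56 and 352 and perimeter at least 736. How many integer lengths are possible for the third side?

Triangle inequality: 296 < x < 408. Perimeter ≥ 736 gives x ≥ 736 − 56 − 352 = 328.
So 328 ≤ x < 408; integers 328 through 407: 80 values.

80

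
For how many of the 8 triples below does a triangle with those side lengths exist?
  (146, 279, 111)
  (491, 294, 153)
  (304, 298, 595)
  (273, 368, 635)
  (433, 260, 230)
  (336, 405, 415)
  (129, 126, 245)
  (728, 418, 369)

(111,146,279): 111+146 ≤ 279 → not valid
(153,294,491): 153+294 ≤ 491 → not valid
(298,304,595): 298+304 > 595 → valid
(273,368,635): 273+368 > 635 → valid
(230,260,433): 230+260 > 433 → valid
(336,405,415): 336+405 > 415 → valid
(126,129,245): 126+129 > 245 → valid
(369,418,728): 369+418 > 728 → valid
6 of the 8 triples form a triangle.

6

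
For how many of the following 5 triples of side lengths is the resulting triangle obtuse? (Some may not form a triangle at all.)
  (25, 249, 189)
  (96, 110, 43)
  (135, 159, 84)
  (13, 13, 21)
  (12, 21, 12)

3

(25,249,189): 25+189 ≤ 249, not a triangle
(96,110,43): 43²+96² = 11065 < 12100 = 110² → obtuse
(135,159,84): 84²+135² = 25281 = 159² → right
(13,13,21): 13²+13² = 338 < 441 = 21² → obtuse
(12,21,12): 12²+12² = 288 < 441 = 21² → obtuse
3 of the 5 are obtuse.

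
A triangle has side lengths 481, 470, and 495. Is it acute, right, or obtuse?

acute

Compare the square of the longest side to the sum of squares of the other two: 470² + 481² = 452261 > 245025 = 495².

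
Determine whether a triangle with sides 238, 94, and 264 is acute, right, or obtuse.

obtuse

Compare the square of the longest side to the sum of squares of the other two: 94² + 238² = 65480 < 69696 = 264².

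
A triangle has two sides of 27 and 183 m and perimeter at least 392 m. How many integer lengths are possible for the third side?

Triangle inequality: 156 < x < 210. Perimeter ≥ 392 gives x ≥ 392 − 27 − 183 = 182.
So 182 ≤ x < 210; integers 182 through 209: 28 values.

28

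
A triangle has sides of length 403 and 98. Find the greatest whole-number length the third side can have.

The third side must be strictly less than 403 + 98 = 501.
The largest integer below 501 is 500.

500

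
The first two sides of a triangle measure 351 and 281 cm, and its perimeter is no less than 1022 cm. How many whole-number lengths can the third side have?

242

Triangle inequality: 70 < x < 632. Perimeter ≥ 1022 gives x ≥ 1022 − 351 − 281 = 390.
So 390 ≤ x < 632; integers 390 through 631: 242 values.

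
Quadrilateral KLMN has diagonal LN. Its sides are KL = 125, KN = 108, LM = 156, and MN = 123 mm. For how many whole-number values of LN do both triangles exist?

199

From triangle KLN: 17 < LN < 233.
From triangle MLN: 33 < LN < 279.
Intersection: 33 < LN < 233, so integers 34 through 232: 199 values.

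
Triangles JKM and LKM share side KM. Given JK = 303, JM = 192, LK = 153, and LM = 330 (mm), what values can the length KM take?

177 < KM < 483

From triangle JKM: |303 − 192| < KM < 303 + 192, i.e. 111 < KM < 495.
From triangle LKM: 177 < KM < 483.
Both must hold, so KM lies in the intersection.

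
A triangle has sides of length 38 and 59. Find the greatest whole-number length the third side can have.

The third side must be strictly less than 38 + 59 = 97.
The largest integer below 97 is 96.

96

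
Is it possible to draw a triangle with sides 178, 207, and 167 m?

The longest side is 207, and the other two sum to 345.
Since 345 > 207, the triangle inequality holds.

Yes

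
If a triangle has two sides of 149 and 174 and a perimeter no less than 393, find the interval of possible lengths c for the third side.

70 ≤ c < 323

Triangle inequality alone gives 25 < c < 323.
The perimeter condition gives c ≥ 393 − 149 − 174 = 70.
Intersecting the two: 70 ≤ c < 323.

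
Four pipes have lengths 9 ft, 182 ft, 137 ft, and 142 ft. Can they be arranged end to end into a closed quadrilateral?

A quadrilateral exists iff every side is shorter than the sum of the others — equivalently, the longest side is less than the sum of the rest.
Longest side 182 < 288 (sum of the remaining 3), so yes.

Yes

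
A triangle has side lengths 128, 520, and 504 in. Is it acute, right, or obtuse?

right

Compare the square of the longest side to the sum of squares of the other two: 128² + 504² = 270400 = 520².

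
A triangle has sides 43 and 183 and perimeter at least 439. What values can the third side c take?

Triangle inequality alone gives 140 < c < 226.
The perimeter condition gives c ≥ 439 − 43 − 183 = 213.
Intersecting the two: 213 ≤ c < 226.

213 ≤ c < 226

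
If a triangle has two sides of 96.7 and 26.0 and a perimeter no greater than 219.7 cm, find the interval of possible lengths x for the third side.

Triangle inequality alone gives 70.7 < x < 122.7.
The perimeter condition gives x ≤ 219.7 − 96.7 − 26.0 = 97.0.
Intersecting the two: 70.7 < x ≤ 97.0.

70.7 < x ≤ 97.0 cm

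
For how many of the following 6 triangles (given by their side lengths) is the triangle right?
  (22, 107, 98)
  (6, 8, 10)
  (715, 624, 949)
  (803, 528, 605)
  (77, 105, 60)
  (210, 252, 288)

(22,107,98): 22²+98² = 10088 < 11449 = 107² → obtuse
(6,8,10): 6²+8² = 100 = 10² → right
(715,624,949): 624²+715² = 900601 = 949² → right
(803,528,605): 528²+605² = 644809 = 803² → right
(77,105,60): 60²+77² = 9529 < 11025 = 105² → obtuse
(210,252,288): 210²+252² = 107604 > 82944 = 288² → acute
3 of the 6 are right.

3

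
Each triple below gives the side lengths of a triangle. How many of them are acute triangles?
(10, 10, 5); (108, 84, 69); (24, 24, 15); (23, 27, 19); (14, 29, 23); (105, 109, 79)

5

(10,10,5): 5²+10² = 125 > 100 = 10² → acute
(108,84,69): 69²+84² = 11817 > 11664 = 108² → acute
(24,24,15): 15²+24² = 801 > 576 = 24² → acute
(23,27,19): 19²+23² = 890 > 729 = 27² → acute
(14,29,23): 14²+23² = 725 < 841 = 29² → obtuse
(105,109,79): 79²+105² = 17266 > 11881 = 109² → acute
5 of the 6 are acute.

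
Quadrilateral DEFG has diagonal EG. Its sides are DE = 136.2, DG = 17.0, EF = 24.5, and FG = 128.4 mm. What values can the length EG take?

From triangle DEG: |136.2 − 17.0| < EG < 136.2 + 17.0, i.e. 119.2 < EG < 153.2.
From triangle FEG: 103.9 < EG < 152.9.
Both must hold, so EG lies in the intersection.

119.2 < EG < 152.9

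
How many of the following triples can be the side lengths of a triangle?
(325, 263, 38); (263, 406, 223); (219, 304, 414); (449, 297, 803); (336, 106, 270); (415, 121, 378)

(38,263,325): 38+263 ≤ 325 → not valid
(223,263,406): 223+263 > 406 → valid
(219,304,414): 219+304 > 414 → valid
(297,449,803): 297+449 ≤ 803 → not valid
(106,270,336): 106+270 > 336 → valid
(121,378,415): 121+378 > 415 → valid
4 of the 6 triples form a triangle.

4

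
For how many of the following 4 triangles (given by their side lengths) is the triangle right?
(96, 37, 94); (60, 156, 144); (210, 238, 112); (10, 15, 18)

(96,37,94): 37²+94² = 10205 > 9216 = 96² → acute
(60,156,144): 60²+144² = 24336 = 156² → right
(210,238,112): 112²+210² = 56644 = 238² → right
(10,15,18): 10²+15² = 325 > 324 = 18² → acute
2 of the 4 are right.

2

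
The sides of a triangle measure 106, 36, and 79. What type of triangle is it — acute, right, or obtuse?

Compare the square of the longest side to the sum of squares of the other two: 36² + 79² = 7537 < 11236 = 106².

obtuse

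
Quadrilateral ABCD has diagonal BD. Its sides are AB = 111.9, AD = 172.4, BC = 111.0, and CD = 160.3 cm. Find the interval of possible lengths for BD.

60.5 < BD < 271.3

From triangle ABD: |111.9 − 172.4| < BD < 111.9 + 172.4, i.e. 60.5 < BD < 284.3.
From triangle CBD: 49.3 < BD < 271.3.
Both must hold, so BD lies in the intersection.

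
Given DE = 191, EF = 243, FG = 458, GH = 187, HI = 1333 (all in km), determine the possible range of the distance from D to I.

254 ≤ DI ≤ 2412 km

The maximum is all hops collinear in one direction: 191 + 243 + 458 + 187 + 1333 = 2412.
The longest hop is 1333; the others sum to 1079. Folding the others back against it leaves at least 1333 − 1079 = 254.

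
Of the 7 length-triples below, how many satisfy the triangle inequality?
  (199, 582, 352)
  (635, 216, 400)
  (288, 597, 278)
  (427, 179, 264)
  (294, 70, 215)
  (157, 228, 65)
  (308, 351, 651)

(199,352,582): 199+352 ≤ 582 → not valid
(216,400,635): 216+400 ≤ 635 → not valid
(278,288,597): 278+288 ≤ 597 → not valid
(179,264,427): 179+264 > 427 → valid
(70,215,294): 70+215 ≤ 294 → not valid
(65,157,228): 65+157 ≤ 228 → not valid
(308,351,651): 308+351 > 651 → valid
2 of the 7 triples form a triangle.

2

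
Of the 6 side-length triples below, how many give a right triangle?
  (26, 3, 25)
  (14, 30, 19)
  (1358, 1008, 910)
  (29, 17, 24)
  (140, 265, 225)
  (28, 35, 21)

3

(26,3,25): 3²+25² = 634 < 676 = 26² → obtuse
(14,30,19): 14²+19² = 557 < 900 = 30² → obtuse
(1358,1008,910): 910²+1008² = 1844164 = 1358² → right
(29,17,24): 17²+24² = 865 > 841 = 29² → acute
(140,265,225): 140²+225² = 70225 = 265² → right
(28,35,21): 21²+28² = 1225 = 35² → right
3 of the 6 are right.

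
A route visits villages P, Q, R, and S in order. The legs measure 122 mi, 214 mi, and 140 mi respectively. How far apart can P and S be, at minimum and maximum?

The maximum is all hops collinear in one direction: 122 + 214 + 140 = 476.
The longest hop is 214; the others sum to 262. Since 214 ≤ 262, the path can fold back on itself completely, so the minimum distance is 0.

0 ≤ PS ≤ 476 mi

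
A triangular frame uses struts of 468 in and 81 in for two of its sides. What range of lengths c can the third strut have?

387 < c < 549 (in)

By the triangle inequality, c must be less than 468 + 81 = 549 and greater than |468 − 81| = 387.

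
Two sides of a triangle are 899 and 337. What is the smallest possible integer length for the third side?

563

The third side must be strictly greater than |899 − 337| = 562.
The smallest integer above 562 is 563.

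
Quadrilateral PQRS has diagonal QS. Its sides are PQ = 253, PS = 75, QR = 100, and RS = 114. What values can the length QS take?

178 < QS < 214

From triangle PQS: |253 − 75| < QS < 253 + 75, i.e. 178 < QS < 328.
From triangle RQS: 14 < QS < 214.
Both must hold, so QS lies in the intersection.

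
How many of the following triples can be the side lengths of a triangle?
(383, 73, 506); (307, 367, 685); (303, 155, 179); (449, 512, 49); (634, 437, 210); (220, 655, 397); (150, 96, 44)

(73,383,506): 73+383 ≤ 506 → not valid
(307,367,685): 307+367 ≤ 685 → not valid
(155,179,303): 155+179 > 303 → valid
(49,449,512): 49+449 ≤ 512 → not valid
(210,437,634): 210+437 > 634 → valid
(220,397,655): 220+397 ≤ 655 → not valid
(44,96,150): 44+96 ≤ 150 → not valid
2 of the 7 triples form a triangle.

2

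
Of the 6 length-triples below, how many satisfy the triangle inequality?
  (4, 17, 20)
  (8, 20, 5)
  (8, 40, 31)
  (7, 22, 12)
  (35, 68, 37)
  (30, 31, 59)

(4,17,20): 4+17 > 20 → valid
(5,8,20): 5+8 ≤ 20 → not valid
(8,31,40): 8+31 ≤ 40 → not valid
(7,12,22): 7+12 ≤ 22 → not valid
(35,37,68): 35+37 > 68 → valid
(30,31,59): 30+31 > 59 → valid
3 of the 6 triples form a triangle.

3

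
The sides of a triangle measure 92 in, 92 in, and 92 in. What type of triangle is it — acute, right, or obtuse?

acute

Compare the square of the longest side to the sum of squares of the other two: 92² + 92² = 16928 > 8464 = 92².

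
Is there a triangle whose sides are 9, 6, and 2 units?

The longest side is 9, but the other two sum to only 8.
8 < 9, so the triangle inequality fails.

No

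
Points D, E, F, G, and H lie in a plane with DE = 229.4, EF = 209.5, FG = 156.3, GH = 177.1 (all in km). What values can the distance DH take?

The maximum is all hops collinear in one direction: 229.4 + 209.5 + 156.3 + 177.1 = 772.3.
The longest hop is 229.4; the others sum to 542.9. Since 229.4 ≤ 542.9, the path can fold back on itself completely, so the minimum distance is 0.

0 ≤ DH ≤ 772.3 km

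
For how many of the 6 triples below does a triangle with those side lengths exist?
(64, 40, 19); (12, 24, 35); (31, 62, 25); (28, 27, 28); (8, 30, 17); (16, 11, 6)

3

(19,40,64): 19+40 ≤ 64 → not valid
(12,24,35): 12+24 > 35 → valid
(25,31,62): 25+31 ≤ 62 → not valid
(27,28,28): 27+28 > 28 → valid
(8,17,30): 8+17 ≤ 30 → not valid
(6,11,16): 6+11 > 16 → valid
3 of the 6 triples form a triangle.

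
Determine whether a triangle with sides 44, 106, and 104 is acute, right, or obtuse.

acute

Compare the square of the longest side to the sum of squares of the other two: 44² + 104² = 12752 > 11236 = 106².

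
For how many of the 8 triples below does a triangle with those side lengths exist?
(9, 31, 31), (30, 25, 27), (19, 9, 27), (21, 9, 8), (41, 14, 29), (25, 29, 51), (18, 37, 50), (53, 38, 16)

7

(9,31,31): 9+31 > 31 → valid
(25,27,30): 25+27 > 30 → valid
(9,19,27): 9+19 > 27 → valid
(8,9,21): 8+9 ≤ 21 → not valid
(14,29,41): 14+29 > 41 → valid
(25,29,51): 25+29 > 51 → valid
(18,37,50): 18+37 > 50 → valid
(16,38,53): 16+38 > 53 → valid
7 of the 8 triples form a triangle.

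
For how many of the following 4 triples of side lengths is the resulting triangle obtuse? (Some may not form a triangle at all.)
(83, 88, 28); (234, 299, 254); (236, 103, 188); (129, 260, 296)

3

(83,88,28): 28²+83² = 7673 < 7744 = 88² → obtuse
(234,299,254): 234²+254² = 119272 > 89401 = 299² → acute
(236,103,188): 103²+188² = 45953 < 55696 = 236² → obtuse
(129,260,296): 129²+260² = 84241 < 87616 = 296² → obtuse
3 of the 4 are obtuse.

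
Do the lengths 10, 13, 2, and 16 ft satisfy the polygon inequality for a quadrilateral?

Yes

A quadrilateral exists iff every side is shorter than the sum of the others — equivalently, the longest side is less than the sum of the rest.
Longest side 16 < 25 (sum of the remaining 3), so yes.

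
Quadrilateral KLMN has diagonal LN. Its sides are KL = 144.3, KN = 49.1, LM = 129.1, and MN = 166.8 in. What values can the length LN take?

95.2 < LN < 193.4

From triangle KLN: |144.3 − 49.1| < LN < 144.3 + 49.1, i.e. 95.2 < LN < 193.4.
From triangle MLN: 37.7 < LN < 295.9.
Both must hold, so LN lies in the intersection.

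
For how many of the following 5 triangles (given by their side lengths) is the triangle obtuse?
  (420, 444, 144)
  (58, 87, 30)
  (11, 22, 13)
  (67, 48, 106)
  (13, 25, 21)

4

(420,444,144): 144²+420² = 197136 = 444² → right
(58,87,30): 30²+58² = 4264 < 7569 = 87² → obtuse
(11,22,13): 11²+13² = 290 < 484 = 22² → obtuse
(67,48,106): 48²+67² = 6793 < 11236 = 106² → obtuse
(13,25,21): 13²+21² = 610 < 625 = 25² → obtuse
4 of the 5 are obtuse.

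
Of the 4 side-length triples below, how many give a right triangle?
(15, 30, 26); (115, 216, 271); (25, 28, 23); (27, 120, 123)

1

(15,30,26): 15²+26² = 901 > 900 = 30² → acute
(115,216,271): 115²+216² = 59881 < 73441 = 271² → obtuse
(25,28,23): 23²+25² = 1154 > 784 = 28² → acute
(27,120,123): 27²+120² = 15129 = 123² → right
1 of the 4 is right.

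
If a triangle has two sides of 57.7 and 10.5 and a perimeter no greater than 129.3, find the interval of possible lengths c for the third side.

47.2 < c ≤ 61.1

Triangle inequality alone gives 47.2 < c < 68.2.
The perimeter condition gives c ≤ 129.3 − 57.7 − 10.5 = 61.1.
Intersecting the two: 47.2 < c ≤ 61.1.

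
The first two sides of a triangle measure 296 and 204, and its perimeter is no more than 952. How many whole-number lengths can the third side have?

Triangle inequality: 92 < x < 500. Perimeter ≤ 952 gives x ≤ 952 − 296 − 204 = 452.
So 92 < x ≤ 452; integers 93 through 452: 360 values.

360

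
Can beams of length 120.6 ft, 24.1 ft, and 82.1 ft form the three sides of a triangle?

No

The longest side is 120.6, but the other two sum to only 106.2.
106.2 < 120.6, so the triangle inequality fails.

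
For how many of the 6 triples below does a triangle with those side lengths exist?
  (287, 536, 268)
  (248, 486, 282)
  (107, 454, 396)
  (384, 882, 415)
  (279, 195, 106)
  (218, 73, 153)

5

(268,287,536): 268+287 > 536 → valid
(248,282,486): 248+282 > 486 → valid
(107,396,454): 107+396 > 454 → valid
(384,415,882): 384+415 ≤ 882 → not valid
(106,195,279): 106+195 > 279 → valid
(73,153,218): 73+153 > 218 → valid
5 of the 6 triples form a triangle.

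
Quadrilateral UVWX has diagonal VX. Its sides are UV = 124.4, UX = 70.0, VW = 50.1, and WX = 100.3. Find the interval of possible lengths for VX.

54.4 < VX < 150.4

From triangle UVX: |124.4 − 70.0| < VX < 124.4 + 70.0, i.e. 54.4 < VX < 194.4.
From triangle WVX: 50.2 < VX < 150.4.
Both must hold, so VX lies in the intersection.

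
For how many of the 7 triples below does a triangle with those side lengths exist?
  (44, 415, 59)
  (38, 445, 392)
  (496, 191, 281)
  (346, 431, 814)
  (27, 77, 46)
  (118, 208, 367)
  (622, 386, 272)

1

(44,59,415): 44+59 ≤ 415 → not valid
(38,392,445): 38+392 ≤ 445 → not valid
(191,281,496): 191+281 ≤ 496 → not valid
(346,431,814): 346+431 ≤ 814 → not valid
(27,46,77): 27+46 ≤ 77 → not valid
(118,208,367): 118+208 ≤ 367 → not valid
(272,386,622): 272+386 > 622 → valid
1 of the 7 triples forms a triangle.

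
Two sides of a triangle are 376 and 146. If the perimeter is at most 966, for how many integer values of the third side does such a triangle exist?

Triangle inequality: 230 < x < 522. Perimeter ≤ 966 gives x ≤ 966 − 376 − 146 = 444.
So 230 < x ≤ 444; integers 231 through 444: 214 values.

214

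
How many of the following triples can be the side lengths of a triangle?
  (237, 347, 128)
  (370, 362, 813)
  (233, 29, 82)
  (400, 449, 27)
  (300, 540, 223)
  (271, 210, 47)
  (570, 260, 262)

1

(128,237,347): 128+237 > 347 → valid
(362,370,813): 362+370 ≤ 813 → not valid
(29,82,233): 29+82 ≤ 233 → not valid
(27,400,449): 27+400 ≤ 449 → not valid
(223,300,540): 223+300 ≤ 540 → not valid
(47,210,271): 47+210 ≤ 271 → not valid
(260,262,570): 260+262 ≤ 570 → not valid
1 of the 7 triples forms a triangle.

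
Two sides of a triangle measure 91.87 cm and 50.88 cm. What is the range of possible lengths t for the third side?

40.99 < t < 142.75

By the triangle inequality, t must be less than 91.87 + 50.88 = 142.75 and greater than |91.87 − 50.88| = 40.99.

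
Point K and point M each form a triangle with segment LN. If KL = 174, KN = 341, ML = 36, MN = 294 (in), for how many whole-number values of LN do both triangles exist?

71

From triangle KLN: 167 < LN < 515.
From triangle MLN: 258 < LN < 330.
Intersection: 258 < LN < 330, so integers 259 through 329: 71 values.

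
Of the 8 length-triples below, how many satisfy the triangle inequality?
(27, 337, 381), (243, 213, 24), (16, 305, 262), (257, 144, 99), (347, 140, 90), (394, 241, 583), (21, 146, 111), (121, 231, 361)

(27,337,381): 27+337 ≤ 381 → not valid
(24,213,243): 24+213 ≤ 243 → not valid
(16,262,305): 16+262 ≤ 305 → not valid
(99,144,257): 99+144 ≤ 257 → not valid
(90,140,347): 90+140 ≤ 347 → not valid
(241,394,583): 241+394 > 583 → valid
(21,111,146): 21+111 ≤ 146 → not valid
(121,231,361): 121+231 ≤ 361 → not valid
1 of the 8 triples forms a triangle.

1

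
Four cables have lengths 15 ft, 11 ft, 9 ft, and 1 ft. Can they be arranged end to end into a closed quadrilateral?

Yes

A quadrilateral exists iff every side is shorter than the sum of the others — equivalently, the longest side is less than the sum of the rest.
Longest side 15 < 21 (sum of the remaining 3), so yes.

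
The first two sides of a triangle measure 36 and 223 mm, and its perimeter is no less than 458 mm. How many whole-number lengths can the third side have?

60

Triangle inequality: 187 < x < 259. Perimeter ≥ 458 gives x ≥ 458 − 36 − 223 = 199.
So 199 ≤ x < 259; integers 199 through 258: 60 values.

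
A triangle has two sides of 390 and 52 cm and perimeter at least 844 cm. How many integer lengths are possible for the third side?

40

Triangle inequality: 338 < x < 442. Perimeter ≥ 844 gives x ≥ 844 − 390 − 52 = 402.
So 402 ≤ x < 442; integers 402 through 441: 40 values.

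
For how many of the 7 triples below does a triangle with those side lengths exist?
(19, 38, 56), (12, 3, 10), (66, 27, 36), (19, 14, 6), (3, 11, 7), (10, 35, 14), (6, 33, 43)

(19,38,56): 19+38 > 56 → valid
(3,10,12): 3+10 > 12 → valid
(27,36,66): 27+36 ≤ 66 → not valid
(6,14,19): 6+14 > 19 → valid
(3,7,11): 3+7 ≤ 11 → not valid
(10,14,35): 10+14 ≤ 35 → not valid
(6,33,43): 6+33 ≤ 43 → not valid
3 of the 7 triples form a triangle.

3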